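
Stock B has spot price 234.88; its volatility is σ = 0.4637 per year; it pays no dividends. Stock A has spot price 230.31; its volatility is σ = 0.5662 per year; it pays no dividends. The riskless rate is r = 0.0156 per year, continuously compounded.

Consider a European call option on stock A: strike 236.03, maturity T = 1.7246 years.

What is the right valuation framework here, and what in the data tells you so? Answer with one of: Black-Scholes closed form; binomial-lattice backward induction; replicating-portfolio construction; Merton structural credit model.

framework: Black-Scholes closed form

Key observation: everything needed for the exact continuous-time valuation of the European call on stock A (strike 236.03) is given, and no feature rules the closed form out.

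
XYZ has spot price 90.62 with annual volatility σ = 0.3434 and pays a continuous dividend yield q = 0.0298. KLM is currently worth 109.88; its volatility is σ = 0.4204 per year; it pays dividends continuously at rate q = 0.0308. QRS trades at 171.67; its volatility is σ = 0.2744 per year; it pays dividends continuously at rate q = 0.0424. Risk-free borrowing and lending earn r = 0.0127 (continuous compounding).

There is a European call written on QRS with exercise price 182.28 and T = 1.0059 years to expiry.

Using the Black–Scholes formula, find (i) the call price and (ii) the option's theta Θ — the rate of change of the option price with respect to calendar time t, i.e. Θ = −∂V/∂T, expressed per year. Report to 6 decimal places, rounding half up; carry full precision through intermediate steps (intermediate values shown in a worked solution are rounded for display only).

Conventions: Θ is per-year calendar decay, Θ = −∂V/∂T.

price = 12.107057
Θ = -6.588192

σ√T = 0.2744·√1.0059 = 0.275208
d₁ = (ln(S/K) + (r−q+σ²/2)T) / (σ√T) = (ln(171.67/182.28) + (0.0127−0.0424+0.2744²/2)·1.0059) / 0.275208 = (-0.059970 + 0.007995) / 0.275208 = -0.188858
d₂ = d₁ − σ√T = -0.188858 − 0.275208 = -0.464067
e^{−rT} = 0.987306
e^{−qT} = 0.958247
N(d₁) = 0.425102,  N(d₂) = 0.321300
Call price V = S·e^{−qT}·N(d₁) − K·e^{−rT}·N(d₂) = 69.930200 − 57.823143 = 12.107057
φ(d₁) = (1/√(2π))·e^{−d₁²/2} = 0.391891
Θ = −S·e^{−qT}·φ(d₁)·σ/(2√T) + q·S·e^{−qT}·N(d₁) − r·K·e^{−rT}·N(d₂) = −8.818879 + 2.965040 − 0.734354 = -6.588192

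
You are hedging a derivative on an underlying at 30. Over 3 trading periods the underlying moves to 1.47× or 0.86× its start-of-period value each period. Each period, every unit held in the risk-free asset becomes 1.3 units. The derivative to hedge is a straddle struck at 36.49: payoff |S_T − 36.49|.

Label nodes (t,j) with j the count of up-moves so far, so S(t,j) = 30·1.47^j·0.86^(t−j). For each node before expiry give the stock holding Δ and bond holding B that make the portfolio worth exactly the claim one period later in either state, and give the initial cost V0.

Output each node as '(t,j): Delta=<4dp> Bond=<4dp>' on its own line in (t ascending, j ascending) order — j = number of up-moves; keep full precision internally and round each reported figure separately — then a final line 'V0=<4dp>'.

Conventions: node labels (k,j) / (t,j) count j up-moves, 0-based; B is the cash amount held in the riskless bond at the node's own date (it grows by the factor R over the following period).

(0,0): Delta=0.8313 Bond=-10.6126
(1,0): Delta=0.3581 Bond=-1.5886
(1,1): Delta=0.9383 Bond=-18.5130
(2,0): Delta=-1.0000 Bond=28.0692
(2,1): Delta=0.6651 Bond=-13.7079
(2,2): Delta=1.0000 Bond=-28.0692
V0=14.3267

Risk-neutral probability p* = (R−d)/(u−d) = (1.3−0.86)/(1.47−0.86) = 0.7213.
Terminal payoffs: V(3,0)=17.4083, V(3,1)=3.8736, V(3,2)=19.2612, V(3,3)=58.8057
Node (2,0) S=22.1880: V=(p*·3.8736+(1−p*)·17.4083)/1.3=5.8812; Δ=(3.8736−17.4083)/(32.6164−19.0817)=-1.0000; B=V−Δ·S=28.0692
Node (2,1) S=37.9260: V=(p*·19.2612+(1−p*)·3.8736)/1.3=11.5176; Δ=(19.2612−3.8736)/(55.7512−32.6164)=0.6651; B=V−Δ·S=-13.7079
Node (2,2) S=64.8270: V=(p*·58.8057+(1−p*)·19.2612)/1.3=36.7578; Δ=(58.8057−19.2612)/(95.2957−55.7512)=1.0000; B=V−Δ·S=-28.0692
Node (1,0) S=25.8000: V=(p*·11.5176+(1−p*)·5.8812)/1.3=7.6514; Δ=(11.5176−5.8812)/(37.9260−22.1880)=0.3581; B=V−Δ·S=-1.5886
Node (1,1) S=44.1000: V=(p*·36.7578+(1−p*)·11.5176)/1.3=22.8643; Δ=(36.7578−11.5176)/(64.8270−37.9260)=0.9383; B=V−Δ·S=-18.5130
Node (0,0) S=30.0000: V=(p*·22.8643+(1−p*)·7.6514)/1.3=14.3267; Δ=(22.8643−7.6514)/(44.1000−25.8000)=0.8313; B=V−Δ·S=-10.6126
As a check, the time-0 holding Δ(0,0)·S0 + B(0,0) comes to 14.3267 — exactly V0.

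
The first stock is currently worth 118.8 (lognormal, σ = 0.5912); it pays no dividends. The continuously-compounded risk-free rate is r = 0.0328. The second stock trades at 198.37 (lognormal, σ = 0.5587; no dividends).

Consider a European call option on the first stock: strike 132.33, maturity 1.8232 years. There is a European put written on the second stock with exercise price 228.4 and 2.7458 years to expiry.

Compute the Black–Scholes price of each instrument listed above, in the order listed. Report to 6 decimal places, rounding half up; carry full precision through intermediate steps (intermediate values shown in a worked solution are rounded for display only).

[the first stock call K=132.33]
σ√T = 0.5912·√1.8232 = 0.798273
d₁ = (ln(S/K) + (r+σ²/2)T) / (σ√T) = (ln(118.8/132.33) + (0.0328+0.5912²/2)·1.8232) / 0.798273 = (-0.107857 + 0.378421) / 0.798273 = 0.338936
d₂ = d₁ − σ√T = 0.338936 − 0.798273 = -0.459337
e^{−rT} = 0.941952
N(d₁) = 0.632671,  N(d₂) = 0.322996
price = S·N(d₁) − K·e^{−rT}·N(d₂) = 75.161325 − 40.260976 = 34.900349
[the second stock put K=228.4]
σ√T = 0.5587·√2.7458 = 0.925791
d₁ = (ln(S/K) + (r+σ²/2)T) / (σ√T) = (ln(198.37/228.4) + (0.0328+0.5587²/2)·2.7458) / 0.925791 = (-0.140965 + 0.518607) / 0.925791 = 0.407913
d₂ = d₁ − σ√T = 0.407913 − 0.925791 = -0.517878
e^{−rT} = 0.913874
N(−d₁) = 0.341669,  N(−d₂) = 0.697728
price = K·e^{−rT}·N(−d₂) − S·N(−d₁) = 145.636063 − 67.776817 = 77.859246

price(the first stock call K=132.33) = 34.900349
price(the second stock put K=228.4) = 77.859246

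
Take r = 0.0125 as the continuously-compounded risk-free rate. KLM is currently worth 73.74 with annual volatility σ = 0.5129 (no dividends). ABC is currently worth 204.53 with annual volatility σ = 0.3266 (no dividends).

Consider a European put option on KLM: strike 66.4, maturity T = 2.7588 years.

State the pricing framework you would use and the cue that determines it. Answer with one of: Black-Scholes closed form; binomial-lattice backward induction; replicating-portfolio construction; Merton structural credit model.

Key observation: a European-exercise option on KLM struck at 66.4 — a GBM underlying with constant parameters — admits an analytic price: the data contain no early exercise, no discrete tree, no debt structure.

framework: Black-Scholes closed form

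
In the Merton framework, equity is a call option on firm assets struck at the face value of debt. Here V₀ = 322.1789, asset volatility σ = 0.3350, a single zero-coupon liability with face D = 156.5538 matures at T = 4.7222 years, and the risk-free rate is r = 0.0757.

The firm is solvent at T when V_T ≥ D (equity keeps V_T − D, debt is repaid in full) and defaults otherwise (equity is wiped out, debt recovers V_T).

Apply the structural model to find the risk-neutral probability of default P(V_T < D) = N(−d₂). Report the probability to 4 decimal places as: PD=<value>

PD=0.1317

Equity is a call on the firm's assets struck at D = 156.5538:
d₁ = [ln(V₀/D) + (r + σ²/2)T] / (σ√T)
   = [ln(322.1789/156.5538) + (0.0757 + 0.5·0.3350²)·4.7222] / (0.3350·√4.7222)
   = [0.721707 + 0.622445] / 0.727976 = 1.846424
d₂ = d₁ − σ√T = 1.846424 − 0.727976 = 1.118448
risk-neutral PD = N(−d₂) = N(-1.118448) = 0.131688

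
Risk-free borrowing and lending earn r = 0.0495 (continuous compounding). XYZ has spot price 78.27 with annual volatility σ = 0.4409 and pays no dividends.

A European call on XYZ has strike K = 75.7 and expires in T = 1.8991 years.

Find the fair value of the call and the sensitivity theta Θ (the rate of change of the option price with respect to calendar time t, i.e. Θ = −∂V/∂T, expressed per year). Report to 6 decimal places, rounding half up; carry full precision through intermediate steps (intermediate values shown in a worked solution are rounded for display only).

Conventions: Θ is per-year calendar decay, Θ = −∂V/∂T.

σ√T = 0.4409·√1.8991 = 0.607595
d₁ = (ln(S/K) + (r+σ²/2)T) / (σ√T) = (ln(78.27/75.7) + (0.0495+0.4409²/2)·1.8991) / 0.607595 = (0.033386 + 0.278591) / 0.607595 = 0.513463
d₂ = d₁ − σ√T = 0.513463 − 0.607595 = -0.094132
e^{−rT} = 0.910278
N(d₁) = 0.696186,  N(d₂) = 0.462502
Call price V = S·N(d₁) − K·e^{−rT}·N(d₂) = 54.490496 − 31.870116 = 22.620380
φ(d₁) = (1/√(2π))·e^{−d₁²/2} = 0.349672
Θ = −S·φ(d₁)·σ/(2√T) − r·K·e^{−rT}·N(d₂) = −4.378164 − 1.577571 = -5.955734

price = 22.620380
Θ = -5.955734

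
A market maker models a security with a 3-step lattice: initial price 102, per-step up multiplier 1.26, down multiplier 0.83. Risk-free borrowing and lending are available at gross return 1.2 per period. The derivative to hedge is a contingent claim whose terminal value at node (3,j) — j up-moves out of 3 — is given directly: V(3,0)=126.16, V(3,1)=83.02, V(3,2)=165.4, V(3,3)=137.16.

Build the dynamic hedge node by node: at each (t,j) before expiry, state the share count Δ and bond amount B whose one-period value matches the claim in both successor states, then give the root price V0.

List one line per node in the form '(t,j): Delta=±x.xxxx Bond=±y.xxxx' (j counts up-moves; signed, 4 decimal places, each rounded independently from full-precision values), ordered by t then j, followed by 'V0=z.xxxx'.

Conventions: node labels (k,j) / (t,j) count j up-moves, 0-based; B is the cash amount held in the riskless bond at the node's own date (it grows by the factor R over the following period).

Risk-neutral probability p* = (R−d)/(u−d) = (1.2−0.83)/(1.26−0.83) = 0.8605.
At maturity the claim pays: V(3,0)=126.1600, V(3,1)=83.0200, V(3,2)=165.4000, V(3,3)=137.1600
  t=2,j=0: stock 70.2678 → up 88.5374 (V=83.0200), down 58.3223 (V=126.1600). Price 74.1996; hedge Δ=-1.4278, bond B=174.5252.
  t=2,j=1: stock 106.6716 → up 134.4062 (V=165.4000), down 88.5374 (V=83.0200). Price 128.2543; hedge Δ=1.7960, bond B=-63.3271.
  t=2,j=2: stock 161.9352 → up 204.0384 (V=137.1600), down 134.4062 (V=165.4000). Price 117.5837; hedge Δ=-0.4056, bond B=183.2581.
  t=1,j=0: stock 84.6600 → up 106.6716 (V=128.2543), down 70.2678 (V=74.1996). Price 100.5931; hedge Δ=1.4849, bond B=-25.1154.
  t=1,j=1: stock 128.5200 → up 161.9352 (V=117.5837), down 106.6716 (V=128.2543). Price 99.2272; hedge Δ=-0.1931, bond B=124.0424.
  t=0,j=0: stock 102.0000 → up 128.5200 (V=99.2272), down 84.6600 (V=100.5931). Price 82.8482; hedge Δ=-0.0311, bond B=86.0247.
As a check, the time-0 holding Δ(0,0)·S0 + B(0,0) comes to 82.8482 — exactly V0.

(0,0): Delta=-0.0311 Bond=86.0247
(1,0): Delta=1.4849 Bond=-25.1154
(1,1): Delta=-0.1931 Bond=124.0424
(2,0): Delta=-1.4278 Bond=174.5252
(2,1): Delta=1.7960 Bond=-63.3271
(2,2): Delta=-0.4056 Bond=183.2581
V0=82.8482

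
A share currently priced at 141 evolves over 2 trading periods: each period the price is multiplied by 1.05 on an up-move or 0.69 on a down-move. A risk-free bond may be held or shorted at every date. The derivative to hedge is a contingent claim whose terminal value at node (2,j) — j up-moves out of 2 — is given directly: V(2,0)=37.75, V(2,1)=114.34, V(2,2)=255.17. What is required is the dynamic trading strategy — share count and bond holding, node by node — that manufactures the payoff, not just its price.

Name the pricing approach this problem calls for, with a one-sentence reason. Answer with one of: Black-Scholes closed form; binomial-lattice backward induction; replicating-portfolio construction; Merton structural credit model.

Key observation: since the answer must list Δ and B at each node of the 1.05/0.69 lattice on 141, the replicating-portfolio method — solving the two-state system at every node — is the one that applies.

framework: replicating-portfolio construction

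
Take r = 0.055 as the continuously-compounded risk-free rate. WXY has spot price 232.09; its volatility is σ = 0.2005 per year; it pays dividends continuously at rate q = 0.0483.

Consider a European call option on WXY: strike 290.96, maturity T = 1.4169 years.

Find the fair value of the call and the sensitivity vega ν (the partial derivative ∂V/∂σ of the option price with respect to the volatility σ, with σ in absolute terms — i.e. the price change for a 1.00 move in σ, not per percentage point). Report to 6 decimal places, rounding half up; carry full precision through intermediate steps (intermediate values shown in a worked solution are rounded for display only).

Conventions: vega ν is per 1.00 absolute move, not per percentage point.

price = 5.685890
ν = 75.447954

σ√T = 0.2005·√1.4169 = 0.238662
d₁ = (ln(S/K) + (r−q+σ²/2)T) / (σ√T) = (ln(232.09/290.96) + (0.055−0.0483+0.2005²/2)·1.4169) / 0.238662 = (-0.226061 + 0.037973) / 0.238662 = -0.788090
d₂ = d₁ − σ√T = -0.788090 − 0.238662 = -1.026753
e^{−rT} = 0.925030
e^{−qT} = 0.933853
N(d₁) = 0.215322,  N(d₂) = 0.152269
Call price V = S·e^{−qT}·N(d₁) − K·e^{−rT}·N(d₂) = 46.668443 − 40.982553 = 5.685890
φ(d₁) = (1/√(2π))·e^{−d₁²/2} = 0.292444
ν = S·e^{−qT}·φ(d₁)·√T = 75.447954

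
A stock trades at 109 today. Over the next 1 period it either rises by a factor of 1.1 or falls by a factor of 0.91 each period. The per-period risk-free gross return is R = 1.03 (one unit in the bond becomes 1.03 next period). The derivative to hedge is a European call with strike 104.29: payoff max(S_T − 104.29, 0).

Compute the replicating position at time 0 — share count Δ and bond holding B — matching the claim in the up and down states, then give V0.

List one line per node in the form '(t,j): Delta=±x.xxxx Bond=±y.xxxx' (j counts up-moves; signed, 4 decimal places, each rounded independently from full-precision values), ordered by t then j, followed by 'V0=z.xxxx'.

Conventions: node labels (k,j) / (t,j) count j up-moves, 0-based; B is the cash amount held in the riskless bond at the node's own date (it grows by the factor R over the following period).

Since d<R<u, set p* = (R−d)/(u−d) = 0.6316; price each node as the discounted p*-expectation of its children.
Terminal payoffs: V(1,0)=0.0000, V(1,1)=15.6100
(0,0): S=109.0000. Δ = (V_up−V_dn)/(S_up−S_dn) = (15.6100−0.0000)/(119.9000−99.1900) = 0.7537. V = [p*·15.6100 + (1−p*)·0.0000]/1.03 = 9.5718. B = V − Δ·S = -72.5861.
Sanity check at the root: Δ(0,0)·S0 + B(0,0) reproduces V0 = 9.5718.

(0,0): Delta=0.7537 Bond=-72.5861
V0=9.5718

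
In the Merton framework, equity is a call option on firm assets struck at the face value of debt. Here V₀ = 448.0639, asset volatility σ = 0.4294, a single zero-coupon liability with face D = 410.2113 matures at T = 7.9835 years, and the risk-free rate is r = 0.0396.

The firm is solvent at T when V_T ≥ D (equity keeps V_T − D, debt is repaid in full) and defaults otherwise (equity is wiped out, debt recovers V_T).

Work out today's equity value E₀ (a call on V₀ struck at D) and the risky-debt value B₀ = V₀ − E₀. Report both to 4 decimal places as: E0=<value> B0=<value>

Equity is a call on the firm's assets struck at D = 410.2113:
d₁ = [ln(V₀/D) + (r + σ²/2)T] / (σ√T)
   = [ln(448.0639/410.2113) + (0.0396 + 0.5·0.4294²)·7.9835] / (0.4294·√7.9835)
   = [0.088263 + 1.052163] / 1.213273 = 0.939958
d₂ = d₁ − σ√T = 0.939958 − 1.213273 = -0.273315
N(d₁) = 0.826380,  N(d₂) = 0.392305,  e^(−rT) = 0.728953
E₀ = V₀·N(d₁) − D·e^(−rT)·N(d₂)
   = 448.0639·0.826380 − 410.2113·0.728953·0.392305 = 252.962299
B₀ = V₀ − E₀ = 448.0639 − 252.962299 = 195.101601

E0=252.9623 B0=195.1016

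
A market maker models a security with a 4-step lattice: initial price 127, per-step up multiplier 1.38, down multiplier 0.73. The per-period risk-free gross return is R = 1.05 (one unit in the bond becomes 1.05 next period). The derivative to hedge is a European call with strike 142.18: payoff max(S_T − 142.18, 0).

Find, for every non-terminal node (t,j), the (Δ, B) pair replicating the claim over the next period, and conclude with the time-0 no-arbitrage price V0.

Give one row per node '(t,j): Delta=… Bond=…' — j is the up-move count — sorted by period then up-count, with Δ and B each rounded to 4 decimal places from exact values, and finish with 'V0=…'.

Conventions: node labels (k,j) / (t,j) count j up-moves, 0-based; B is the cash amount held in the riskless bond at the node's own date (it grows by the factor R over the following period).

The replicating-portfolio and risk-neutral prices coincide; use p* = (1.05−0.73)/(1.38−0.73) = 0.4923 for the latter.
Terminal payoffs: V(4,0)=0.0000, V(4,1)=0.0000, V(4,2)=0.0000, V(4,3)=101.4686, V(4,4)=318.4159
(3,0): S=49.4052. Δ = (V_up−V_dn)/(S_up−S_dn) = (0.0000−0.0000)/(68.1791−36.0658) = 0.0000. V = [p*·0.0000 + (1−p*)·0.0000]/1.05 = 0.0000. B = V − Δ·S = 0.0000.
(3,1): S=93.3961. Δ = (V_up−V_dn)/(S_up−S_dn) = (0.0000−0.0000)/(128.8866−68.1791) = 0.0000. V = [p*·0.0000 + (1−p*)·0.0000]/1.05 = 0.0000. B = V − Δ·S = 0.0000.
(3,2): S=176.5569. Δ = (V_up−V_dn)/(S_up−S_dn) = (101.4686−0.0000)/(243.6486−128.8866) = 0.8842. V = [p*·101.4686 + (1−p*)·0.0000]/1.05 = 47.5750. B = V − Δ·S = -108.5305.
(3,3): S=333.7651. Δ = (V_up−V_dn)/(S_up−S_dn) = (318.4159−101.4686)/(460.5959−243.6486) = 1.0000. V = [p*·318.4159 + (1−p*)·101.4686]/1.05 = 198.3556. B = V − Δ·S = -135.4095.
(2,0): S=67.6783. Δ = (V_up−V_dn)/(S_up−S_dn) = (0.0000−0.0000)/(93.3961−49.4052) = 0.0000. V = [p*·0.0000 + (1−p*)·0.0000]/1.05 = 0.0000. B = V − Δ·S = 0.0000.
(2,1): S=127.9398. Δ = (V_up−V_dn)/(S_up−S_dn) = (47.5750−0.0000)/(176.5569−93.3961) = 0.5721. V = [p*·47.5750 + (1−p*)·0.0000]/1.05 = 22.3062. B = V − Δ·S = -50.8861.
(2,2): S=241.8588. Δ = (V_up−V_dn)/(S_up−S_dn) = (198.3556−47.5750)/(333.7651−176.5569) = 0.9591. V = [p*·198.3556 + (1−p*)·47.5750]/1.05 = 116.0052. B = V − Δ·S = -115.9650.
(1,0): S=92.7100. Δ = (V_up−V_dn)/(S_up−S_dn) = (22.3062−0.0000)/(127.9398−67.6783) = 0.3702. V = [p*·22.3062 + (1−p*)·0.0000]/1.05 = 10.4586. B = V − Δ·S = -23.8587.
(1,1): S=175.2600. Δ = (V_up−V_dn)/(S_up−S_dn) = (116.0052−22.3062)/(241.8588−127.9398) = 0.8225. V = [p*·116.0052 + (1−p*)·22.3062]/1.05 = 65.1761. B = V − Δ·S = -78.9761.
(0,0): S=127.0000. Δ = (V_up−V_dn)/(S_up−S_dn) = (65.1761−10.4586)/(175.2600−92.7100) = 0.6628. V = [p*·65.1761 + (1−p*)·10.4586]/1.05 = 35.6157. B = V − Δ·S = -48.5652.
Sanity check at the root: Δ(0,0)·S0 + B(0,0) reproduces V0 = 35.6157.

(0,0): Delta=0.6628 Bond=-48.5652
(1,0): Delta=0.3702 Bond=-23.8587
(1,1): Delta=0.8225 Bond=-78.9761
(2,0): Delta=0.0000 Bond=0.0000
(2,1): Delta=0.5721 Bond=-50.8861
(2,2): Delta=0.9591 Bond=-115.9650
(3,0): Delta=0.0000 Bond=0.0000
(3,1): Delta=0.0000 Bond=0.0000
(3,2): Delta=0.8842 Bond=-108.5305
(3,3): Delta=1.0000 Bond=-135.4095
V0=35.6157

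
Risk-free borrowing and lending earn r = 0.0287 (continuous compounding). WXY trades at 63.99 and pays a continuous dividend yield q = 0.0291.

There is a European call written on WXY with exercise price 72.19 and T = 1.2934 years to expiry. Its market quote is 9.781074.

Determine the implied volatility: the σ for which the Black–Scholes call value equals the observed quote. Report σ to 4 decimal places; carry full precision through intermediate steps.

sigma = 0.4550

At σ = 0.4550 the Black–Scholes value reproduces the quote:
σ√T = 0.455·√1.2934 = 0.517461
d₁ = (ln(S/K) + (r−q+σ²/2)T) / (σ√T) = (ln(63.99/72.19) + (0.0287−0.0291+0.455²/2)·1.2934) / 0.517461 = (-0.120575 + 0.133366) / 0.517461 = 0.024719
d₂ = d₁ − σ√T = 0.024719 − 0.517461 = -0.492742
e^{−rT} = 0.963560
e^{−qT} = 0.963062
N(d₁) = 0.509860,  N(d₂) = 0.311097
V = S·e^{−qT}·N(d₁) − K·e^{−rT}·N(d₂) = 31.420812 − 21.639737 = 9.781074 (matching the quote); vega is positive throughout, so no other σ reproduces this price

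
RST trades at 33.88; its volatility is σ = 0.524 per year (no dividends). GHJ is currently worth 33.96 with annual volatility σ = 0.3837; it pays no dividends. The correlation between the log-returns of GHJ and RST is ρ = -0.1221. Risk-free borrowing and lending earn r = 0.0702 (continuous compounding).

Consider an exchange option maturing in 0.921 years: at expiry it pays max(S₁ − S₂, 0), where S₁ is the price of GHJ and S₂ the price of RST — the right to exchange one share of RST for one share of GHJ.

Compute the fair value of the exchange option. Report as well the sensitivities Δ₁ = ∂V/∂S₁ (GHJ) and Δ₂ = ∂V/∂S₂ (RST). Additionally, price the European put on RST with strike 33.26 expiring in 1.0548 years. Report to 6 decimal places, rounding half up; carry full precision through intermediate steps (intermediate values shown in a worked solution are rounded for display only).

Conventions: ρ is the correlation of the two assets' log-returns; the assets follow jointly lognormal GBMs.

σ_eff = √(σ₁² + σ₂² − 2ρσ₁σ₂) = √(0.3837² + 0.524² − 2·-0.1221·0.3837·0.524) = 0.686222
d₁ = (ln(S₁/S₂) + (q₂ − q₁ + σ_eff²/2)T) / (σ_eff√T) = (ln(33.96/33.88) + (0.0 − 0.0 + 0.235450)·0.921) / 0.658558 = 0.332860
d₂ = d₁ − σ_eff√T = 0.332860 − 0.658558 = -0.325698
N(d₁) = 0.630380,  N(d₂) = 0.372326
V = S₁·e^{−q₁T}·N(d₁) − S₂·e^{−q₂T}·N(d₂) = 21.407712 − 12.614421 = 8.793291
Δ₁ = e^{−q₁T}·N(d₁) = 0.630380;  Δ₂ = −e^{−q₂T}·N(d₂) = -0.372326
[vanilla: RST put K=33.26]
σ√T = 0.524·√1.0548 = 0.538166
d₁ = (ln(S/K) + (r+σ²/2)T) / (σ√T) = (ln(33.88/33.26) + (0.0702+0.524²/2)·1.0548) / 0.538166 = (0.018469 + 0.218858) / 0.538166 = 0.440993
d₂ = d₁ − σ√T = 0.440993 − 0.538166 = -0.097173
e^{−rT} = 0.928628
N(−d₁) = 0.329609,  N(−d₂) = 0.538705
price = K·e^{−rT}·N(−d₂) − S·N(−d₁) = 16.638545 − 11.167148 = 5.471397

exchange price = 8.793291
Δ1 = 0.630380
Δ2 = -0.372326
price(RST put K=33.26) = 5.471397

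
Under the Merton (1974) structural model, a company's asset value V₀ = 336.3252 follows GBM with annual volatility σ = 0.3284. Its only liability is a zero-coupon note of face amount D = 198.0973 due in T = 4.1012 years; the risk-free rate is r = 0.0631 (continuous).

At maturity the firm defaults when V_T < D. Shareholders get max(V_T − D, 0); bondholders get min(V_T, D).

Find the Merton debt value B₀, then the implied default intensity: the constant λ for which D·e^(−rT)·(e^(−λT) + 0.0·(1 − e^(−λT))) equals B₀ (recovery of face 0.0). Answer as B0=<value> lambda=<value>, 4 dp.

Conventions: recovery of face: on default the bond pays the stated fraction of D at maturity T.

Equity is a call on the firm's assets struck at D = 198.0973:
d₁ = [ln(V₀/D) + (r + σ²/2)T] / (σ√T)
   = [ln(336.3252/198.0973) + (0.0631 + 0.5·0.3284²)·4.1012] / (0.3284·√4.1012)
   = [0.529320 + 0.479936] / 0.665057 = 1.517549
d₂ = d₁ − σ√T = 1.517549 − 0.665057 = 0.852493
N(d₁) = 0.935436,  N(d₂) = 0.803030,  e^(−rT) = 0.771988
E₀ = V₀·N(d₁) − D·e^(−rT)·N(d₂)
   = 336.3252·0.935436 − 198.0973·0.771988·0.803030 = 191.804311
B₀ = V₀ − E₀ = 336.3252 − 191.804311 = 144.520889
e^(−λT) = (B₀·e^(rT)/D − 0)/(1 − 0) = (144.5209·1.295356/198.0973 − 0)/1 = 0.94502068
λ = −ln(0.94502068)/4.1012 = 0.013788

B0=144.5209 lambda=0.0138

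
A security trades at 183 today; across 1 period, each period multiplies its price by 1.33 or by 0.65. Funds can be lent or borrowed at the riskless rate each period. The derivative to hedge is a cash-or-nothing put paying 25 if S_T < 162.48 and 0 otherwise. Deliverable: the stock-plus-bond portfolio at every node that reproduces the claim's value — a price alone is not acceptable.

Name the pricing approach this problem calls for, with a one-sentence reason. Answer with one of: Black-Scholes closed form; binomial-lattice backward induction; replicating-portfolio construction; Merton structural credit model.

Key observation: the mandate to exhibit the hedge at every date and state singles out the replicating-portfolio construction on the 1-period tree with factors 1.33 and 0.65 from 183.

framework: replicating-portfolio construction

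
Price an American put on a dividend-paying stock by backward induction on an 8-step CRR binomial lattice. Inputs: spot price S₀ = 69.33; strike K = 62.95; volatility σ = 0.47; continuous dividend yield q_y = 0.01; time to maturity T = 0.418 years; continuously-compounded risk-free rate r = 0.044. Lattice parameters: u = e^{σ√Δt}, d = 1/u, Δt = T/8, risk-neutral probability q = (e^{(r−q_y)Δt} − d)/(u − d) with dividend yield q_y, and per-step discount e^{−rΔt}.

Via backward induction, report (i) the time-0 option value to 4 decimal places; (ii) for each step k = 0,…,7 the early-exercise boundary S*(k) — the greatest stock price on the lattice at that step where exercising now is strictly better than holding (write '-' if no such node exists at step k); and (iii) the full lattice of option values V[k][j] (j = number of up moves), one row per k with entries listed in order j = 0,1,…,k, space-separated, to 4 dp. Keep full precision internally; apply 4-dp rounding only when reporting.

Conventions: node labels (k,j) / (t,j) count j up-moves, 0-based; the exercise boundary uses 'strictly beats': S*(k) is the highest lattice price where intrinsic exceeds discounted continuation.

Δt=0.05225, u=1.11342, d=0.89814, q=0.48143, disc=e^(-rΔt)=0.99770
k=8 terminal: V=max(K-S,0) → 33.5966 26.5607 17.8383 7.0251 0.0000 0.0000 0.0000 0.0000 0.0000
k=7: j=0 S=32.6825 intr=30.2675 cont=30.1400 V=30.2675[EX]; j=1 S=40.5165 intr=22.4335 cont=22.3101 V=22.4335[EX]; j=2 S=50.2282 intr=12.7218 cont=12.6035 V=12.7218[EX]; j=3 S=62.2678 intr=0.6822 cont=3.6347 V=3.6347[hold]; j=4 S=77.1932 intr=0.0000 cont=0.0000 V=0.0000[hold]; j=5 S=95.6963 intr=0.0000 cont=0.0000 V=0.0000[hold]; j=6 S=118.6344 intr=0.0000 cont=0.0000 V=0.0000[hold]; j=7 S=147.0708 intr=0.0000 cont=0.0000 V=0.0000[hold]  S*(7)=50.2282
k=6: j=0 S=36.3893 intr=26.5607 cont=26.4352 V=26.5607[EX]; j=1 S=45.1117 intr=17.8383 cont=17.7173 V=17.8383[EX]; j=2 S=55.9249 intr=7.0251 cont=8.3278 V=8.3278[hold]; j=3 S=69.3300 intr=0.0000 cont=1.8805 V=1.8805[hold]; j=4 S=85.9482 intr=0.0000 cont=0.0000 V=0.0000[hold]; j=5 S=106.5499 intr=0.0000 cont=0.0000 V=0.0000[hold]; j=6 S=132.0896 intr=0.0000 cont=0.0000 V=0.0000[hold]  S*(6)=45.1117
k=5: j=0 S=40.5165 intr=22.4335 cont=22.3101 V=22.4335[EX]; j=1 S=50.2282 intr=12.7218 cont=13.2292 V=13.2292[hold]; j=2 S=62.2678 intr=0.6822 cont=5.2119 V=5.2119[hold]; j=3 S=77.1932 intr=0.0000 cont=0.9729 V=0.9729[hold]; j=4 S=95.6963 intr=0.0000 cont=0.0000 V=0.0000[hold]; j=5 S=118.6344 intr=0.0000 cont=0.0000 V=0.0000[hold]  S*(5)=40.5165
k=4: j=0 S=45.1117 intr=17.8383 cont=17.9610 V=17.9610[hold]; j=1 S=55.9249 intr=7.0251 cont=9.3480 V=9.3480[hold]; j=2 S=69.3300 intr=0.0000 cont=3.1639 V=3.1639[hold]; j=3 S=85.9482 intr=0.0000 cont=0.5034 V=0.5034[hold]; j=4 S=106.5499 intr=0.0000 cont=0.0000 V=0.0000[hold]  S*(4)=-
k=3: j=0 S=50.2282 intr=12.7218 cont=13.7827 V=13.7827[hold]; j=1 S=62.2678 intr=0.6822 cont=6.3562 V=6.3562[hold]; j=2 S=77.1932 intr=0.0000 cont=1.8787 V=1.8787[hold]; j=3 S=95.6963 intr=0.0000 cont=0.2604 V=0.2604[hold]  S*(3)=-
k=2: j=0 S=55.9249 intr=7.0251 cont=10.1839 V=10.1839[hold]; j=1 S=69.3300 intr=0.0000 cont=4.1910 V=4.1910[hold]; j=2 S=85.9482 intr=0.0000 cont=1.0971 V=1.0971[hold]  S*(2)=-
k=1: j=0 S=62.2678 intr=0.6822 cont=7.2820 V=7.2820[hold]; j=1 S=77.1932 intr=0.0000 cont=2.6953 V=2.6953[hold]  S*(1)=-
k=0: j=0 S=69.3300 intr=0.0000 cont=5.0622 V=5.0622[hold]  S*(0)=-

price = 5.0622
boundary = - - - - - 40.5165 45.1117 50.2282
tree:
5.0622
7.2820 2.6953
10.1839 4.1910 1.0971
13.7827 6.3562 1.8787 0.2604
17.9610 9.3480 3.1639 0.5034 0.0000
22.4335 13.2292 5.2119 0.9729 0.0000 0.0000
26.5607 17.8383 8.3278 1.8805 0.0000 0.0000 0.0000
30.2675 22.4335 12.7218 3.6347 0.0000 0.0000 0.0000 0.0000
33.5966 26.5607 17.8383 7.0251 0.0000 0.0000 0.0000 0.0000 0.0000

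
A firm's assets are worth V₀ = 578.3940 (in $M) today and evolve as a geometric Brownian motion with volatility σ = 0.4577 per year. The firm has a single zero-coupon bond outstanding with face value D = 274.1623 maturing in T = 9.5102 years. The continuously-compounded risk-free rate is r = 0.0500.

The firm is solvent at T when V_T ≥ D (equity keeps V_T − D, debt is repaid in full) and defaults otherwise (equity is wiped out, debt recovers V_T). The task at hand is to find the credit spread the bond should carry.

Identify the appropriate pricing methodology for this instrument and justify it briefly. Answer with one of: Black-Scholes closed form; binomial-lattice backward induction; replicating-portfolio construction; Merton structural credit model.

framework: Merton structural credit model

Key observation: the question is about default risk generated by asset-value dynamics against a debt face of 274.1623 — the structural framework prices exactly that.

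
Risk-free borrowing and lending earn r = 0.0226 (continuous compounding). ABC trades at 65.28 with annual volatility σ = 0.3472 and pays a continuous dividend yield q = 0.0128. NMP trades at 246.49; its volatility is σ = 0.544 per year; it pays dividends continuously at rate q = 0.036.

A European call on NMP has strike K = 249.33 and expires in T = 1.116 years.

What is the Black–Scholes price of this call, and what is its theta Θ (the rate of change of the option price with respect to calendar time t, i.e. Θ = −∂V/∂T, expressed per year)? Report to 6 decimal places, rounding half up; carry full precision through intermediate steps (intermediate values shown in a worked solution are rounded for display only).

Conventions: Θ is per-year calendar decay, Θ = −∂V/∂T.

σ√T = 0.544·√1.116 = 0.574687
d₁ = (ln(S/K) + (r−q+σ²/2)T) / (σ√T) = (ln(246.49/249.33) + (0.0226−0.036+0.544²/2)·1.116) / 0.574687 = (-0.011456 + 0.150178) / 0.574687 = 0.241387
d₂ = d₁ − σ√T = 0.241387 − 0.574687 = -0.333299
e^{−rT} = 0.975094
e^{−qT} = 0.960620
N(d₁) = 0.595373,  N(d₂) = 0.369454
Call price V = S·e^{−qT}·N(d₁) − K·e^{−rT}·N(d₂) = 140.974272 − 89.821757 = 51.152516
φ(d₁) = (1/√(2π))·e^{−d₁²/2} = 0.387487
Θ = −S·e^{−qT}·φ(d₁)·σ/(2√T) + q·S·e^{−qT}·N(d₁) − r·K·e^{−rT}·N(d₂) = −23.623556 + 5.075074 − 2.029972 = -20.578454

price = 51.152516
Θ = -20.578454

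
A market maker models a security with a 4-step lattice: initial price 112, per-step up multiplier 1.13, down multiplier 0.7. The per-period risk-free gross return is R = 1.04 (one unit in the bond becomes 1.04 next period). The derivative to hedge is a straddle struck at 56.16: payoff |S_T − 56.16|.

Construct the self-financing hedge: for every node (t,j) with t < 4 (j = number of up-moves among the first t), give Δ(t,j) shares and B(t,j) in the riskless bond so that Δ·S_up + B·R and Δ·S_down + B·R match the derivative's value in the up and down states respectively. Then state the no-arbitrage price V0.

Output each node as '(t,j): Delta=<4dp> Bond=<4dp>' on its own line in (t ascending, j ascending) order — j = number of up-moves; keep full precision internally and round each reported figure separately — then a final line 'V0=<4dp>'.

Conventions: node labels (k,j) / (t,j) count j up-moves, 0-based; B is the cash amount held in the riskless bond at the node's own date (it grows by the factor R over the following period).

Risk-neutral probability p* = (R−d)/(u−d) = (1.04−0.7)/(1.13−0.7) = 0.7907.
At maturity the claim pays: V(4,0)=29.2688, V(4,1)=12.7499, V(4,2)=13.9163, V(4,3)=56.9631, V(4,4)=126.4530
Node (3,0) S=38.4160: V=(p*·12.7499+(1−p*)·29.2688)/1.04=15.5840; Δ=(12.7499−29.2688)/(43.4101−26.8912)=-1.0000; B=V−Δ·S=54.0000
Node (3,1) S=62.0144: V=(p*·13.9163+(1−p*)·12.7499)/1.04=13.1463; Δ=(13.9163−12.7499)/(70.0763−43.4101)=0.0437; B=V−Δ·S=10.4339
Node (3,2) S=100.1090: V=(p*·56.9631+(1−p*)·13.9163)/1.04=46.1090; Δ=(56.9631−13.9163)/(113.1231−70.0763)=1.0000; B=V−Δ·S=-54.0000
Node (3,3) S=161.6045: V=(p*·126.4530+(1−p*)·56.9631)/1.04=107.6045; Δ=(126.4530−56.9631)/(182.6130−113.1231)=1.0000; B=V−Δ·S=-54.0000
Node (2,0) S=54.8800: V=(p*·13.1463+(1−p*)·15.5840)/1.04=13.1313; Δ=(13.1463−15.5840)/(62.0144−38.4160)=-0.1033; B=V−Δ·S=18.8003
Node (2,1) S=88.5920: V=(p*·46.1090+(1−p*)·13.1463)/1.04=37.7017; Δ=(46.1090−13.1463)/(100.1090−62.0144)=0.8653; B=V−Δ·S=-38.9556
Node (2,2) S=143.0128: V=(p*·107.6045+(1−p*)·46.1090)/1.04=91.0897; Δ=(107.6045−46.1090)/(161.6045−100.1090)=1.0000; B=V−Δ·S=-51.9231
Node (1,0) S=78.4000: V=(p*·37.7017+(1−p*)·13.1313)/1.04=31.3068; Δ=(37.7017−13.1313)/(88.5920−54.8800)=0.7288; B=V−Δ·S=-25.8338
Node (1,1) S=126.5600: V=(p*·91.0897+(1−p*)·37.7017)/1.04=76.8418; Δ=(91.0897−37.7017)/(143.0128−88.5920)=0.9810; B=V−Δ·S=-47.3163
Node (0,0) S=112.0000: V=(p*·76.8418+(1−p*)·31.3068)/1.04=64.7223; Δ=(76.8418−31.3068)/(126.5600−78.4000)=0.9455; B=V−Δ·S=-41.1730
Check: Δ(0,0)·S0 + B(0,0) = 64.7223 = V0.

(0,0): Delta=0.9455 Bond=-41.1730
(1,0): Delta=0.7288 Bond=-25.8338
(1,1): Delta=0.9810 Bond=-47.3163
(2,0): Delta=-0.1033 Bond=18.8003
(2,1): Delta=0.8653 Bond=-38.9556
(2,2): Delta=1.0000 Bond=-51.9231
(3,0): Delta=-1.0000 Bond=54.0000
(3,1): Delta=0.0437 Bond=10.4339
(3,2): Delta=1.0000 Bond=-54.0000
(3,3): Delta=1.0000 Bond=-54.0000
V0=64.7223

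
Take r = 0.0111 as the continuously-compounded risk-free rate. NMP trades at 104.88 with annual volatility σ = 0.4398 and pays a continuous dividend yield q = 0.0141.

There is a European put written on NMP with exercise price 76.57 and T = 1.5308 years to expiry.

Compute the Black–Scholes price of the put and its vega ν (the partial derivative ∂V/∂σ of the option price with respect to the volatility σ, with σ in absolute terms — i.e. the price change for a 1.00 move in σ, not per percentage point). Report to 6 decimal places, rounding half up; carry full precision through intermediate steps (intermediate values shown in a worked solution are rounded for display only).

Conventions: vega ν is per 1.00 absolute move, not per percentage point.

price = 8.307980
ν = 35.547443

σ√T = 0.4398·√1.5308 = 0.544145
d₁ = (ln(S/K) + (r−q+σ²/2)T) / (σ√T) = (ln(104.88/76.57) + (0.0111−0.0141+0.4398²/2)·1.5308) / 0.544145 = (0.314611 + 0.143454) / 0.544145 = 0.841809
d₂ = d₁ − σ√T = 0.841809 − 0.544145 = 0.297664
e^{−rT} = 0.983152
e^{−qT} = 0.978647
N(−d₁) = 0.199947,  N(−d₂) = 0.382980
Put price V = K·e^{−rT}·N(−d₂) − S·e^{−qT}·N(−d₁) = 28.830690 − 20.522710 = 8.307980
φ(d₁) = (1/√(2π))·e^{−d₁²/2} = 0.279918
ν = S·e^{−qT}·φ(d₁)·√T = 35.547443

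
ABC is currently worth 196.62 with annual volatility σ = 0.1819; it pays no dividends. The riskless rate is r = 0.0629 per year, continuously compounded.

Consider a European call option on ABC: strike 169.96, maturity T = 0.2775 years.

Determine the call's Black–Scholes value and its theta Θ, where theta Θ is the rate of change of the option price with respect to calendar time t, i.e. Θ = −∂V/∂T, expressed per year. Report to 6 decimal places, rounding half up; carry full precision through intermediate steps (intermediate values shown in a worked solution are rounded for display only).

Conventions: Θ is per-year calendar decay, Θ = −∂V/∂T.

price = 29.916000
Θ = -12.916241

σ√T = 0.1819·√0.2775 = 0.095822
d₁ = (ln(S/K) + (r+σ²/2)T) / (σ√T) = (ln(196.62/169.96) + (0.0629+0.1819²/2)·0.2775) / 0.095822 = (0.145710 + 0.022046) / 0.095822 = 1.750703
d₂ = d₁ − σ√T = 1.750703 − 0.095822 = 1.654881
e^{−rT} = 0.982697
N(d₁) = 0.960001,  N(d₂) = 0.951026
Call price V = S·N(d₁) − K·e^{−rT}·N(d₂) = 188.755489 − 158.839489 = 29.916000
φ(d₁) = (1/√(2π))·e^{−d₁²/2} = 0.086171
Θ = −S·φ(d₁)·σ/(2√T) − r·K·e^{−rT}·N(d₂) = −2.925237 − 9.991004 = -12.916241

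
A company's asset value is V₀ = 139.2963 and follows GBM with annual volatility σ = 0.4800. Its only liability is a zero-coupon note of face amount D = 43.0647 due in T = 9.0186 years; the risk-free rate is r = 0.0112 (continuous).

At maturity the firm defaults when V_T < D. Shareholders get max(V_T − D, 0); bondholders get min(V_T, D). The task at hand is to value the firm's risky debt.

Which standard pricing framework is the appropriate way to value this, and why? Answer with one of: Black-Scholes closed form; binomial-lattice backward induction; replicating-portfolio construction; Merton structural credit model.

Key observation: the data describe a firm's assets (V₀ = 139.2963, GBM) and a single zero-coupon debt of face 43.0647, so credit quantities follow from equity-as-call in the structural model.

framework: Merton structural credit model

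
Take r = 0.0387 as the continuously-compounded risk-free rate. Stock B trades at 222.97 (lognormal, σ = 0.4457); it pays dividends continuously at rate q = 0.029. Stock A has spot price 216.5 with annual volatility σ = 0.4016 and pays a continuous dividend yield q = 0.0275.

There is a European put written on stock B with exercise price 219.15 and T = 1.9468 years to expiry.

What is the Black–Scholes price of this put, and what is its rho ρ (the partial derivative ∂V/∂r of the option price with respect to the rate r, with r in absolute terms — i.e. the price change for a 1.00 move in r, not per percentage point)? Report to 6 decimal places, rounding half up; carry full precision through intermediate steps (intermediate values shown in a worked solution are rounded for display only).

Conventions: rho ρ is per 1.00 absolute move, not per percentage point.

price = 46.876817
ρ = -237.320963

σ√T = 0.4457·√1.9468 = 0.621875
d₁ = (ln(S/K) + (r−q+σ²/2)T) / (σ√T) = (ln(222.97/219.15) + (0.0387−0.029+0.4457²/2)·1.9468) / 0.621875 = (0.017281 + 0.212248) / 0.621875 = 0.369092
d₂ = d₁ − σ√T = 0.369092 − 0.621875 = -0.252783
e^{−rT} = 0.927427
e^{−qT} = 0.945107
N(−d₁) = 0.356030,  N(−d₂) = 0.599782
Put price V = K·e^{−rT}·N(−d₂) − S·e^{−qT}·N(−d₁) = 121.903104 − 75.026287 = 46.876817
ρ = −K·T·e^{−rT}·N(−d₂) = -237.320963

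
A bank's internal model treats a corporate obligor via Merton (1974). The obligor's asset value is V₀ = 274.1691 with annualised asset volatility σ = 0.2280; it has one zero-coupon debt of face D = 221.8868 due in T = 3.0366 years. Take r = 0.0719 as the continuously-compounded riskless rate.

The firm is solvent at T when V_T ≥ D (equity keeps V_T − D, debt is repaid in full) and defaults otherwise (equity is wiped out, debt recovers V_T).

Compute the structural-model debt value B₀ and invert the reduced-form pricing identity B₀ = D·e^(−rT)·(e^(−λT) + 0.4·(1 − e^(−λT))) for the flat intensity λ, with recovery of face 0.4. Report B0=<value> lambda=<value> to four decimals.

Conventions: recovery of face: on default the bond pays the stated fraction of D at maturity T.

Work the structural quantities from V₀ = 274.1691 against face 221.8868:
d₁ = [ln(V₀/D) + (r + σ²/2)T] / (σ√T)
   = [ln(274.1691/221.8868) + (0.0719 + 0.5·0.2280²)·3.0366] / (0.2280·√3.0366)
   = [0.211578 + 0.297259] / 0.397309 = 1.280707
d₂ = d₁ − σ√T = 1.280707 − 0.397309 = 0.883397
N(d₁) = 0.899852,  N(d₂) = 0.811489,  e^(−rT) = 0.803859
E₀ = V₀·N(d₁) − D·e^(−rT)·N(d₂)
   = 274.1691·0.899852 − 221.8868·0.803859·0.811489 = 101.969692
B₀ = V₀ − E₀ = 274.1691 − 101.969692 = 172.199408
e^(−λT) = (B₀·e^(rT)/D − 0.4)/(1 − 0.4) = (172.1994·1.243999/221.8868 − 0.4)/0.6 = 0.94238170
λ = −ln(0.94238170)/3.0366 = 0.019543

B0=172.1994 lambda=0.0195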